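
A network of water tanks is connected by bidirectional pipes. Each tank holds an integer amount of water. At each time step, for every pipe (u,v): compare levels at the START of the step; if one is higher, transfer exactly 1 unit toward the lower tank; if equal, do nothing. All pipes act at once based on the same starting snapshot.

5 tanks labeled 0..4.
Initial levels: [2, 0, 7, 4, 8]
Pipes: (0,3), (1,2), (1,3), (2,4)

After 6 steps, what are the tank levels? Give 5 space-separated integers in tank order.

Step 1: flows [3->0,2->1,3->1,4->2] -> levels [3 2 7 2 7]
Step 2: flows [0->3,2->1,1=3,2=4] -> levels [2 3 6 3 7]
Step 3: flows [3->0,2->1,1=3,4->2] -> levels [3 4 6 2 6]
Step 4: flows [0->3,2->1,1->3,2=4] -> levels [2 4 5 4 6]
Step 5: flows [3->0,2->1,1=3,4->2] -> levels [3 5 5 3 5]
Step 6: flows [0=3,1=2,1->3,2=4] -> levels [3 4 5 4 5]

Answer: 3 4 5 4 5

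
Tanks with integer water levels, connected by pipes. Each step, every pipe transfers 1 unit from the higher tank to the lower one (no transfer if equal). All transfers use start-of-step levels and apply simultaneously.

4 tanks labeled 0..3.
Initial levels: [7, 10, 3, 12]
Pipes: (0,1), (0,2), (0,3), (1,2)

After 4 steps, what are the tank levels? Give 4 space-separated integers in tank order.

Step 1: flows [1->0,0->2,3->0,1->2] -> levels [8 8 5 11]
Step 2: flows [0=1,0->2,3->0,1->2] -> levels [8 7 7 10]
Step 3: flows [0->1,0->2,3->0,1=2] -> levels [7 8 8 9]
Step 4: flows [1->0,2->0,3->0,1=2] -> levels [10 7 7 8]

Answer: 10 7 7 8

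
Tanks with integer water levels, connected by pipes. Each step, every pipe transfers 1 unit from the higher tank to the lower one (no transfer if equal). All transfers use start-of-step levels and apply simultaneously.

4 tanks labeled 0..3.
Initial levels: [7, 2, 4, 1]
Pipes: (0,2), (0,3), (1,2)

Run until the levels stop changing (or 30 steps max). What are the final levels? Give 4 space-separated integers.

Answer: 2 3 5 4

Derivation:
Step 1: flows [0->2,0->3,2->1] -> levels [5 3 4 2]
Step 2: flows [0->2,0->3,2->1] -> levels [3 4 4 3]
Step 3: flows [2->0,0=3,1=2] -> levels [4 4 3 3]
Step 4: flows [0->2,0->3,1->2] -> levels [2 3 5 4]
Step 5: flows [2->0,3->0,2->1] -> levels [4 4 3 3]
  -> period-2 cycle: step 5 state = step 3 state; never stabilizes
  -> state at step 30: (30-3) mod 2 = 1, same as step 4 -> [2 3 5 4]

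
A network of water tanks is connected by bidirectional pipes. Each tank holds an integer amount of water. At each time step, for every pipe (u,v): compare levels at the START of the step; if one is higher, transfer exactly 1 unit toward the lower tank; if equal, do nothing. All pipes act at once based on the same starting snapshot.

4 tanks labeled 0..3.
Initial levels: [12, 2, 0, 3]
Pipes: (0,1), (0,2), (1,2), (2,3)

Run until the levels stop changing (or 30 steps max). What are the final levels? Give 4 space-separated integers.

Step 1: flows [0->1,0->2,1->2,3->2] -> levels [10 2 3 2]
Step 2: flows [0->1,0->2,2->1,2->3] -> levels [8 4 2 3]
Step 3: flows [0->1,0->2,1->2,3->2] -> levels [6 4 5 2]
Step 4: flows [0->1,0->2,2->1,2->3] -> levels [4 6 4 3]
Step 5: flows [1->0,0=2,1->2,2->3] -> levels [5 4 4 4]
Step 6: flows [0->1,0->2,1=2,2=3] -> levels [3 5 5 4]
Step 7: flows [1->0,2->0,1=2,2->3] -> levels [5 4 3 5]
Step 8: flows [0->1,0->2,1->2,3->2] -> levels [3 4 6 4]
Step 9: flows [1->0,2->0,2->1,2->3] -> levels [5 4 3 5]
  -> period-2 cycle: step 9 state = step 7 state; never stabilizes
  -> state at step 30: (30-7) mod 2 = 1, same as step 8 -> [3 4 6 4]

Answer: 3 4 6 4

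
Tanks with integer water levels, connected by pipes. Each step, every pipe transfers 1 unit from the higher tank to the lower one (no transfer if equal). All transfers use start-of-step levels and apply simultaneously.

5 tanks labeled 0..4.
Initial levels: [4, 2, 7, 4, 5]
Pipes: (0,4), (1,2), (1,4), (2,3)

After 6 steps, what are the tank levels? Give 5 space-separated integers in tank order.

Answer: 4 4 4 5 5

Derivation:
Step 1: flows [4->0,2->1,4->1,2->3] -> levels [5 4 5 5 3]
Step 2: flows [0->4,2->1,1->4,2=3] -> levels [4 4 4 5 5]
Step 3: flows [4->0,1=2,4->1,3->2] -> levels [5 5 5 4 3]
Step 4: flows [0->4,1=2,1->4,2->3] -> levels [4 4 4 5 5]
  -> period-2 cycle: step 4 state = step 2 state
  -> state at step 6: (6-2) mod 2 = 0, same as step 2 -> [4 4 4 5 5]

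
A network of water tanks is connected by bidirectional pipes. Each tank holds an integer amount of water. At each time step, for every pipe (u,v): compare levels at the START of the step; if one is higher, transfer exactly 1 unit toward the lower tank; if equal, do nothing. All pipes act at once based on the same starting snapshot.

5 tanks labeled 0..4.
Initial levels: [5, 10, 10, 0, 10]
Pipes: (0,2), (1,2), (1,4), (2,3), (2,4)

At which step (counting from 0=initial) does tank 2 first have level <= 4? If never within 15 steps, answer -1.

Step 1: flows [2->0,1=2,1=4,2->3,2=4] -> levels [6 10 8 1 10]
Step 2: flows [2->0,1->2,1=4,2->3,4->2] -> levels [7 9 8 2 9]
Step 3: flows [2->0,1->2,1=4,2->3,4->2] -> levels [8 8 8 3 8]
Step 4: flows [0=2,1=2,1=4,2->3,2=4] -> levels [8 8 7 4 8]
Step 5: flows [0->2,1->2,1=4,2->3,4->2] -> levels [7 7 9 5 7]
Step 6: flows [2->0,2->1,1=4,2->3,2->4] -> levels [8 8 5 6 8]
Step 7: flows [0->2,1->2,1=4,3->2,4->2] -> levels [7 7 9 5 7]
  -> period-2 cycle (repeats step 5); tank 2 never drops to <=4
Tank 2 never reaches <=4 within 15 steps

Answer: -1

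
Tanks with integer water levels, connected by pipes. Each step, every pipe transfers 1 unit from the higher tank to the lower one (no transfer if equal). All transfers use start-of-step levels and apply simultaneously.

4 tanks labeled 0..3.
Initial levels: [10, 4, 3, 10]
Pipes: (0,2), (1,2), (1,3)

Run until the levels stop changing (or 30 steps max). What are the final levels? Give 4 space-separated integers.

Step 1: flows [0->2,1->2,3->1] -> levels [9 4 5 9]
Step 2: flows [0->2,2->1,3->1] -> levels [8 6 5 8]
Step 3: flows [0->2,1->2,3->1] -> levels [7 6 7 7]
Step 4: flows [0=2,2->1,3->1] -> levels [7 8 6 6]
Step 5: flows [0->2,1->2,1->3] -> levels [6 6 8 7]
Step 6: flows [2->0,2->1,3->1] -> levels [7 8 6 6]
  -> period-2 cycle: step 6 state = step 4 state; never stabilizes
  -> state at step 30: (30-4) mod 2 = 0, same as step 4 -> [7 8 6 6]

Answer: 7 8 6 6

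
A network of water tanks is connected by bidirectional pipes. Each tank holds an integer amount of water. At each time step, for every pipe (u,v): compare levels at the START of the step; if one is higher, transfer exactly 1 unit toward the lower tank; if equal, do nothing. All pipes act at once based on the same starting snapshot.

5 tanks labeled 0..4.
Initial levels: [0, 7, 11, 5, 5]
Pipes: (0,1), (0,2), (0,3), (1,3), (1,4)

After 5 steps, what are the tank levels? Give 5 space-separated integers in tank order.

Answer: 5 6 6 6 5

Derivation:
Step 1: flows [1->0,2->0,3->0,1->3,1->4] -> levels [3 4 10 5 6]
Step 2: flows [1->0,2->0,3->0,3->1,4->1] -> levels [6 5 9 3 5]
Step 3: flows [0->1,2->0,0->3,1->3,1=4] -> levels [5 5 8 5 5]
Step 4: flows [0=1,2->0,0=3,1=3,1=4] -> levels [6 5 7 5 5]
Step 5: flows [0->1,2->0,0->3,1=3,1=4] -> levels [5 6 6 6 5]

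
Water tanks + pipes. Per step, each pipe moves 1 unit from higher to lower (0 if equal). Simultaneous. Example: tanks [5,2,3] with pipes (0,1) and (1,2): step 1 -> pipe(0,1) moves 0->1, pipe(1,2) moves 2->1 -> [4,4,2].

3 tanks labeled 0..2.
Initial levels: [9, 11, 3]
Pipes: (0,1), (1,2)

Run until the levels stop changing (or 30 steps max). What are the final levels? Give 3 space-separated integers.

Answer: 7 9 7

Derivation:
Step 1: flows [1->0,1->2] -> levels [10 9 4]
Step 2: flows [0->1,1->2] -> levels [9 9 5]
Step 3: flows [0=1,1->2] -> levels [9 8 6]
Step 4: flows [0->1,1->2] -> levels [8 8 7]
Step 5: flows [0=1,1->2] -> levels [8 7 8]
Step 6: flows [0->1,2->1] -> levels [7 9 7]
Step 7: flows [1->0,1->2] -> levels [8 7 8]
  -> period-2 cycle: step 7 state = step 5 state; never stabilizes
  -> state at step 30: (30-5) mod 2 = 1, same as step 6 -> [7 9 7]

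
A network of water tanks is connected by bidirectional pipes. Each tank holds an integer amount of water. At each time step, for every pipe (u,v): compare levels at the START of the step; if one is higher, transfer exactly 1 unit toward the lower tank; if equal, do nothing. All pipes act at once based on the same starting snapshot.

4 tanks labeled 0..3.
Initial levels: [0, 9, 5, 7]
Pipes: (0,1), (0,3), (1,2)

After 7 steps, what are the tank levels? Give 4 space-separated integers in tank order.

Step 1: flows [1->0,3->0,1->2] -> levels [2 7 6 6]
Step 2: flows [1->0,3->0,1->2] -> levels [4 5 7 5]
Step 3: flows [1->0,3->0,2->1] -> levels [6 5 6 4]
Step 4: flows [0->1,0->3,2->1] -> levels [4 7 5 5]
Step 5: flows [1->0,3->0,1->2] -> levels [6 5 6 4]
  -> period-2 cycle: step 5 state = step 3 state
  -> state at step 7: (7-3) mod 2 = 0, same as step 3 -> [6 5 6 4]

Answer: 6 5 6 4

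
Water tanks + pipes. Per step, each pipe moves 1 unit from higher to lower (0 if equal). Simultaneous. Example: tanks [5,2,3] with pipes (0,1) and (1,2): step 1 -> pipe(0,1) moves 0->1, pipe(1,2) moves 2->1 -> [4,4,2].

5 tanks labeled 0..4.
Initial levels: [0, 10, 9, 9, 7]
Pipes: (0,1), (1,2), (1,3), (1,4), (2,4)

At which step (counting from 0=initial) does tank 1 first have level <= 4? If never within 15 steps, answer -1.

Step 1: flows [1->0,1->2,1->3,1->4,2->4] -> levels [1 6 9 10 9]
Step 2: flows [1->0,2->1,3->1,4->1,2=4] -> levels [2 8 8 9 8]
Step 3: flows [1->0,1=2,3->1,1=4,2=4] -> levels [3 8 8 8 8]
Step 4: flows [1->0,1=2,1=3,1=4,2=4] -> levels [4 7 8 8 8]
Step 5: flows [1->0,2->1,3->1,4->1,2=4] -> levels [5 9 7 7 7]
Step 6: flows [1->0,1->2,1->3,1->4,2=4] -> levels [6 5 8 8 8]
Step 7: flows [0->1,2->1,3->1,4->1,2=4] -> levels [5 9 7 7 7]
  -> period-2 cycle (repeats step 5); tank 1 never drops to <=4
Tank 1 never reaches <=4 within 15 steps

Answer: -1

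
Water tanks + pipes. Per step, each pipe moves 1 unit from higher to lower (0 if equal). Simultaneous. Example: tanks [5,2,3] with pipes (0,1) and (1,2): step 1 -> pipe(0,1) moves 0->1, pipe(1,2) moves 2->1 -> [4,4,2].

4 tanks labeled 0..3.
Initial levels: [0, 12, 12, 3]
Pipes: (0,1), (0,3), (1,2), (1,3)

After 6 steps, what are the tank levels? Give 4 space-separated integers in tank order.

Answer: 7 8 7 5

Derivation:
Step 1: flows [1->0,3->0,1=2,1->3] -> levels [2 10 12 3]
Step 2: flows [1->0,3->0,2->1,1->3] -> levels [4 9 11 3]
Step 3: flows [1->0,0->3,2->1,1->3] -> levels [4 8 10 5]
Step 4: flows [1->0,3->0,2->1,1->3] -> levels [6 7 9 5]
Step 5: flows [1->0,0->3,2->1,1->3] -> levels [6 6 8 7]
Step 6: flows [0=1,3->0,2->1,3->1] -> levels [7 8 7 5]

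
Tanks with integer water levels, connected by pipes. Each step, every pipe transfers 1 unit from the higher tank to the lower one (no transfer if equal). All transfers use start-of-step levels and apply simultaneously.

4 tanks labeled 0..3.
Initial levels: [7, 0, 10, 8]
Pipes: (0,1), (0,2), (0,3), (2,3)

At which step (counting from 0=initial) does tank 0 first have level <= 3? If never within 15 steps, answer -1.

Answer: -1

Derivation:
Step 1: flows [0->1,2->0,3->0,2->3] -> levels [8 1 8 8]
Step 2: flows [0->1,0=2,0=3,2=3] -> levels [7 2 8 8]
Step 3: flows [0->1,2->0,3->0,2=3] -> levels [8 3 7 7]
Step 4: flows [0->1,0->2,0->3,2=3] -> levels [5 4 8 8]
Step 5: flows [0->1,2->0,3->0,2=3] -> levels [6 5 7 7]
Step 6: flows [0->1,2->0,3->0,2=3] -> levels [7 6 6 6]
Step 7: flows [0->1,0->2,0->3,2=3] -> levels [4 7 7 7]
Step 8: flows [1->0,2->0,3->0,2=3] -> levels [7 6 6 6]
  -> period-2 cycle (repeats step 6); tank 0 never drops to <=3
Tank 0 never reaches <=3 within 15 steps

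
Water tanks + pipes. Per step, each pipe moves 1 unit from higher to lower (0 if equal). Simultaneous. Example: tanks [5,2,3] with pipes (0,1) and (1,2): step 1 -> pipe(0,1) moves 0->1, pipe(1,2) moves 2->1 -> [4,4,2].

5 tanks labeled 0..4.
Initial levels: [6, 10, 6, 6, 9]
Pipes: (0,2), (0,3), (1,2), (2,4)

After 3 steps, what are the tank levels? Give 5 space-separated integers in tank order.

Step 1: flows [0=2,0=3,1->2,4->2] -> levels [6 9 8 6 8]
Step 2: flows [2->0,0=3,1->2,2=4] -> levels [7 8 8 6 8]
Step 3: flows [2->0,0->3,1=2,2=4] -> levels [7 8 7 7 8]

Answer: 7 8 7 7 8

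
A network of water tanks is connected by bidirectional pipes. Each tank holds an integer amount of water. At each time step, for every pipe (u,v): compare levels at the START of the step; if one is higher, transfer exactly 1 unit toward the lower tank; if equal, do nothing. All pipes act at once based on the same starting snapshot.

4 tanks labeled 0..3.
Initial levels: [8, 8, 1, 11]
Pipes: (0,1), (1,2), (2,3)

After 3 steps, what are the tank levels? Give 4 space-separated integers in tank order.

Step 1: flows [0=1,1->2,3->2] -> levels [8 7 3 10]
Step 2: flows [0->1,1->2,3->2] -> levels [7 7 5 9]
Step 3: flows [0=1,1->2,3->2] -> levels [7 6 7 8]

Answer: 7 6 7 8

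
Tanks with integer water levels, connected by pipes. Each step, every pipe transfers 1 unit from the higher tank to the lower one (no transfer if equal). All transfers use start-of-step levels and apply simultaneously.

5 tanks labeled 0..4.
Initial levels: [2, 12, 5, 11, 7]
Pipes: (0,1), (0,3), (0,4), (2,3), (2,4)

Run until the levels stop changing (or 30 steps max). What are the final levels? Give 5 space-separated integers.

Step 1: flows [1->0,3->0,4->0,3->2,4->2] -> levels [5 11 7 9 5]
Step 2: flows [1->0,3->0,0=4,3->2,2->4] -> levels [7 10 7 7 6]
Step 3: flows [1->0,0=3,0->4,2=3,2->4] -> levels [7 9 6 7 8]
Step 4: flows [1->0,0=3,4->0,3->2,4->2] -> levels [9 8 8 6 6]
Step 5: flows [0->1,0->3,0->4,2->3,2->4] -> levels [6 9 6 8 8]
Step 6: flows [1->0,3->0,4->0,3->2,4->2] -> levels [9 8 8 6 6]
  -> period-2 cycle: step 6 state = step 4 state; never stabilizes
  -> state at step 30: (30-4) mod 2 = 0, same as step 4 -> [9 8 8 6 6]

Answer: 9 8 8 6 6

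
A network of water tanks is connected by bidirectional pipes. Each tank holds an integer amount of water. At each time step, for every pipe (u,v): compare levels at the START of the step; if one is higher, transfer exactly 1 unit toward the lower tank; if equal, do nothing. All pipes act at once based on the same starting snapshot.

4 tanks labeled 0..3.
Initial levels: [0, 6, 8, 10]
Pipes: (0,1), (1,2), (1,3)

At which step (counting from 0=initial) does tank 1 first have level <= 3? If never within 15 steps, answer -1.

Step 1: flows [1->0,2->1,3->1] -> levels [1 7 7 9]
Step 2: flows [1->0,1=2,3->1] -> levels [2 7 7 8]
Step 3: flows [1->0,1=2,3->1] -> levels [3 7 7 7]
Step 4: flows [1->0,1=2,1=3] -> levels [4 6 7 7]
Step 5: flows [1->0,2->1,3->1] -> levels [5 7 6 6]
Step 6: flows [1->0,1->2,1->3] -> levels [6 4 7 7]
Step 7: flows [0->1,2->1,3->1] -> levels [5 7 6 6]
  -> period-2 cycle (repeats step 5); tank 1 never drops to <=3
Tank 1 never reaches <=3 within 15 steps

Answer: -1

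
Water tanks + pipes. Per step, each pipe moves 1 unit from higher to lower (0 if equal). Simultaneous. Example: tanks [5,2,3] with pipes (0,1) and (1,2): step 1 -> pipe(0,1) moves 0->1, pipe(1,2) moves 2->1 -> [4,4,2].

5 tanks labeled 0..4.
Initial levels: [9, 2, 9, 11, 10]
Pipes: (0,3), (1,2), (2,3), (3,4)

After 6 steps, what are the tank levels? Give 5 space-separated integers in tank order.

Step 1: flows [3->0,2->1,3->2,3->4] -> levels [10 3 9 8 11]
Step 2: flows [0->3,2->1,2->3,4->3] -> levels [9 4 7 11 10]
Step 3: flows [3->0,2->1,3->2,3->4] -> levels [10 5 7 8 11]
Step 4: flows [0->3,2->1,3->2,4->3] -> levels [9 6 7 9 10]
Step 5: flows [0=3,2->1,3->2,4->3] -> levels [9 7 7 9 9]
Step 6: flows [0=3,1=2,3->2,3=4] -> levels [9 7 8 8 9]

Answer: 9 7 8 8 9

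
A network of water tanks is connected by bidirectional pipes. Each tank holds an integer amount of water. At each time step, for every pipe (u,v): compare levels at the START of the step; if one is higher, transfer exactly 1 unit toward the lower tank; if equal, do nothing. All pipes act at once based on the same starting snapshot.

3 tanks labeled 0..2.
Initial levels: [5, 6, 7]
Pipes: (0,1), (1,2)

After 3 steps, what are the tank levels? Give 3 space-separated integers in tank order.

Answer: 6 6 6

Derivation:
Step 1: flows [1->0,2->1] -> levels [6 6 6]
Step 2: flows [0=1,1=2] -> levels [6 6 6]
  -> stable; steps 3..3 unchanged -> [6 6 6]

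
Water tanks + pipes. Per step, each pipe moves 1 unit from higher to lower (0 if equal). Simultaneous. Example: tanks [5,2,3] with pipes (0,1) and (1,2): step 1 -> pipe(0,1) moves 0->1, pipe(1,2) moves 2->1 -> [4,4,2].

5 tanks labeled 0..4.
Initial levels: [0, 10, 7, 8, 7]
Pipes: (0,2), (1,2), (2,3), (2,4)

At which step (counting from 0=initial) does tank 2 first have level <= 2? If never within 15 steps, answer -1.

Step 1: flows [2->0,1->2,3->2,2=4] -> levels [1 9 8 7 7]
Step 2: flows [2->0,1->2,2->3,2->4] -> levels [2 8 6 8 8]
Step 3: flows [2->0,1->2,3->2,4->2] -> levels [3 7 8 7 7]
Step 4: flows [2->0,2->1,2->3,2->4] -> levels [4 8 4 8 8]
Step 5: flows [0=2,1->2,3->2,4->2] -> levels [4 7 7 7 7]
Step 6: flows [2->0,1=2,2=3,2=4] -> levels [5 7 6 7 7]
Step 7: flows [2->0,1->2,3->2,4->2] -> levels [6 6 8 6 6]
Step 8: flows [2->0,2->1,2->3,2->4] -> levels [7 7 4 7 7]
Step 9: flows [0->2,1->2,3->2,4->2] -> levels [6 6 8 6 6]
  -> period-2 cycle (repeats step 7); tank 2 never drops to <=2
Tank 2 never reaches <=2 within 15 steps

Answer: -1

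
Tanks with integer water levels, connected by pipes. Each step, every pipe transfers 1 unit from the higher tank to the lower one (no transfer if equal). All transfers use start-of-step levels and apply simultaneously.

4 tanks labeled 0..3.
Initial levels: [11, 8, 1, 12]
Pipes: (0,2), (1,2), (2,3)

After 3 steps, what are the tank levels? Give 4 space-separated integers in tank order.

Step 1: flows [0->2,1->2,3->2] -> levels [10 7 4 11]
Step 2: flows [0->2,1->2,3->2] -> levels [9 6 7 10]
Step 3: flows [0->2,2->1,3->2] -> levels [8 7 8 9]

Answer: 8 7 8 9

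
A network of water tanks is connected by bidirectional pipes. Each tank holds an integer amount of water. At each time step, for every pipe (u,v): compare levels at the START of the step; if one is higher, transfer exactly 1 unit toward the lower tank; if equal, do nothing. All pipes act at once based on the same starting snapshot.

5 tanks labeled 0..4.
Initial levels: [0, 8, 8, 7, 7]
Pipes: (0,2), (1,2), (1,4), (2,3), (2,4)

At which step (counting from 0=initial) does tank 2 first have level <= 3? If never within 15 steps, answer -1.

Answer: -1

Derivation:
Step 1: flows [2->0,1=2,1->4,2->3,2->4] -> levels [1 7 5 8 9]
Step 2: flows [2->0,1->2,4->1,3->2,4->2] -> levels [2 7 7 7 7]
Step 3: flows [2->0,1=2,1=4,2=3,2=4] -> levels [3 7 6 7 7]
Step 4: flows [2->0,1->2,1=4,3->2,4->2] -> levels [4 6 8 6 6]
Step 5: flows [2->0,2->1,1=4,2->3,2->4] -> levels [5 7 4 7 7]
Step 6: flows [0->2,1->2,1=4,3->2,4->2] -> levels [4 6 8 6 6]
  -> period-2 cycle (repeats step 4); tank 2 never drops to <=3
Tank 2 never reaches <=3 within 15 steps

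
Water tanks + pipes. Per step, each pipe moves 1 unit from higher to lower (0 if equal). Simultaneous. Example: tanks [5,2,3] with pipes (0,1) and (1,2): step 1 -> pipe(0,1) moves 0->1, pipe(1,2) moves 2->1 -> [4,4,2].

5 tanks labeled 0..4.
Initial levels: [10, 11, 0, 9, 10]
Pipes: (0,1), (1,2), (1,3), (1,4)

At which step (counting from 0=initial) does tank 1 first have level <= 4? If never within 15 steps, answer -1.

Step 1: flows [1->0,1->2,1->3,1->4] -> levels [11 7 1 10 11]
Step 2: flows [0->1,1->2,3->1,4->1] -> levels [10 9 2 9 10]
Step 3: flows [0->1,1->2,1=3,4->1] -> levels [9 10 3 9 9]
Step 4: flows [1->0,1->2,1->3,1->4] -> levels [10 6 4 10 10]
Step 5: flows [0->1,1->2,3->1,4->1] -> levels [9 8 5 9 9]
Step 6: flows [0->1,1->2,3->1,4->1] -> levels [8 10 6 8 8]
Step 7: flows [1->0,1->2,1->3,1->4] -> levels [9 6 7 9 9]
Step 8: flows [0->1,2->1,3->1,4->1] -> levels [8 10 6 8 8]
  -> period-2 cycle (repeats step 6); tank 1 never drops to <=4
Tank 1 never reaches <=4 within 15 steps

Answer: -1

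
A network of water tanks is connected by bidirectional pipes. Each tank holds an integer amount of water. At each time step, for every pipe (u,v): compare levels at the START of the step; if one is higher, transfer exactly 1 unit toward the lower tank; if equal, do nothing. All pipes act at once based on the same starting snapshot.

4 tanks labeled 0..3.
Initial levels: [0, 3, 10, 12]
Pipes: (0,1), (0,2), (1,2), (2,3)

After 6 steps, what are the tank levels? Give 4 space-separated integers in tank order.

Step 1: flows [1->0,2->0,2->1,3->2] -> levels [2 3 9 11]
Step 2: flows [1->0,2->0,2->1,3->2] -> levels [4 3 8 10]
Step 3: flows [0->1,2->0,2->1,3->2] -> levels [4 5 7 9]
Step 4: flows [1->0,2->0,2->1,3->2] -> levels [6 5 6 8]
Step 5: flows [0->1,0=2,2->1,3->2] -> levels [5 7 6 7]
Step 6: flows [1->0,2->0,1->2,3->2] -> levels [7 5 7 6]

Answer: 7 5 7 6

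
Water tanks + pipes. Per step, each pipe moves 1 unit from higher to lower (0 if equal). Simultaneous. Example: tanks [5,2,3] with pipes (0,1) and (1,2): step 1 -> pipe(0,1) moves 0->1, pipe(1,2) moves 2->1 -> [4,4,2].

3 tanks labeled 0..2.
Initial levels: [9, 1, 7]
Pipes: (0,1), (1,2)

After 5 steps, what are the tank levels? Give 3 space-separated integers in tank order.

Answer: 5 7 5

Derivation:
Step 1: flows [0->1,2->1] -> levels [8 3 6]
Step 2: flows [0->1,2->1] -> levels [7 5 5]
Step 3: flows [0->1,1=2] -> levels [6 6 5]
Step 4: flows [0=1,1->2] -> levels [6 5 6]
Step 5: flows [0->1,2->1] -> levels [5 7 5]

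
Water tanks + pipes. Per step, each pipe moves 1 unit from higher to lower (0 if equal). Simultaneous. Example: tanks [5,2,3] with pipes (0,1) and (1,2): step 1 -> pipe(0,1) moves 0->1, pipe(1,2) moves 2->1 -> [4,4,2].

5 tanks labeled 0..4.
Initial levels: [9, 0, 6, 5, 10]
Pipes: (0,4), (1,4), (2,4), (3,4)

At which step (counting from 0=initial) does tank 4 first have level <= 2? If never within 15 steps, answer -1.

Answer: -1

Derivation:
Step 1: flows [4->0,4->1,4->2,4->3] -> levels [10 1 7 6 6]
Step 2: flows [0->4,4->1,2->4,3=4] -> levels [9 2 6 6 7]
Step 3: flows [0->4,4->1,4->2,4->3] -> levels [8 3 7 7 5]
Step 4: flows [0->4,4->1,2->4,3->4] -> levels [7 4 6 6 7]
Step 5: flows [0=4,4->1,4->2,4->3] -> levels [7 5 7 7 4]
Step 6: flows [0->4,1->4,2->4,3->4] -> levels [6 4 6 6 8]
Step 7: flows [4->0,4->1,4->2,4->3] -> levels [7 5 7 7 4]
  -> period-2 cycle (repeats step 5); tank 4 never drops to <=2
Tank 4 never reaches <=2 within 15 steps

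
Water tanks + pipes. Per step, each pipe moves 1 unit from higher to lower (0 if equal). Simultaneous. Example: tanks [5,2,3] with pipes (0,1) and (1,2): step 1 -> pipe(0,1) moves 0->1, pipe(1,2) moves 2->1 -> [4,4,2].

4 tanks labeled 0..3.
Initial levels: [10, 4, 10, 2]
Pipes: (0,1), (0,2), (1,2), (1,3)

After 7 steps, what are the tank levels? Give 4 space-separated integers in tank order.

Answer: 6 8 6 6

Derivation:
Step 1: flows [0->1,0=2,2->1,1->3] -> levels [9 5 9 3]
Step 2: flows [0->1,0=2,2->1,1->3] -> levels [8 6 8 4]
Step 3: flows [0->1,0=2,2->1,1->3] -> levels [7 7 7 5]
Step 4: flows [0=1,0=2,1=2,1->3] -> levels [7 6 7 6]
Step 5: flows [0->1,0=2,2->1,1=3] -> levels [6 8 6 6]
Step 6: flows [1->0,0=2,1->2,1->3] -> levels [7 5 7 7]
Step 7: flows [0->1,0=2,2->1,3->1] -> levels [6 8 6 6]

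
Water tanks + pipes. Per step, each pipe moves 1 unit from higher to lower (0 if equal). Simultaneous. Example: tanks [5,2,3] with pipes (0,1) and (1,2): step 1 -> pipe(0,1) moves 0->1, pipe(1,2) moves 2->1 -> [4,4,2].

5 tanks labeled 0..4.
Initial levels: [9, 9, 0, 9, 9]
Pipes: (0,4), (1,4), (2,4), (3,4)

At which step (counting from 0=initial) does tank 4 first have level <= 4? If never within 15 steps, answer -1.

Step 1: flows [0=4,1=4,4->2,3=4] -> levels [9 9 1 9 8]
Step 2: flows [0->4,1->4,4->2,3->4] -> levels [8 8 2 8 10]
Step 3: flows [4->0,4->1,4->2,4->3] -> levels [9 9 3 9 6]
Step 4: flows [0->4,1->4,4->2,3->4] -> levels [8 8 4 8 8]
Step 5: flows [0=4,1=4,4->2,3=4] -> levels [8 8 5 8 7]
Step 6: flows [0->4,1->4,4->2,3->4] -> levels [7 7 6 7 9]
Step 7: flows [4->0,4->1,4->2,4->3] -> levels [8 8 7 8 5]
Step 8: flows [0->4,1->4,2->4,3->4] -> levels [7 7 6 7 9]
  -> period-2 cycle (repeats step 6); tank 4 never drops to <=4
Tank 4 never reaches <=4 within 15 steps

Answer: -1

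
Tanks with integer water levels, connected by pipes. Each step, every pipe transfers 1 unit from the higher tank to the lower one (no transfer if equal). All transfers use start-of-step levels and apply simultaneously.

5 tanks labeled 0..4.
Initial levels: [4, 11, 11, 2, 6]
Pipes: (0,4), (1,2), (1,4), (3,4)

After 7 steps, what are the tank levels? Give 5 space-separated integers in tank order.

Answer: 6 8 8 6 6

Derivation:
Step 1: flows [4->0,1=2,1->4,4->3] -> levels [5 10 11 3 5]
Step 2: flows [0=4,2->1,1->4,4->3] -> levels [5 10 10 4 5]
Step 3: flows [0=4,1=2,1->4,4->3] -> levels [5 9 10 5 5]
Step 4: flows [0=4,2->1,1->4,3=4] -> levels [5 9 9 5 6]
Step 5: flows [4->0,1=2,1->4,4->3] -> levels [6 8 9 6 5]
Step 6: flows [0->4,2->1,1->4,3->4] -> levels [5 8 8 5 8]
Step 7: flows [4->0,1=2,1=4,4->3] -> levels [6 8 8 6 6]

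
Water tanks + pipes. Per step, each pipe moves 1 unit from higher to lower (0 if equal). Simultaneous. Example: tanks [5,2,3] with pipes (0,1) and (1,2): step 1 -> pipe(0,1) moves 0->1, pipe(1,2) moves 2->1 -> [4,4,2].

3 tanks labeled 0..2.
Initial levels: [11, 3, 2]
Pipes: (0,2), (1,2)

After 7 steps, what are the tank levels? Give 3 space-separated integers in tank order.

Answer: 6 6 4

Derivation:
Step 1: flows [0->2,1->2] -> levels [10 2 4]
Step 2: flows [0->2,2->1] -> levels [9 3 4]
Step 3: flows [0->2,2->1] -> levels [8 4 4]
Step 4: flows [0->2,1=2] -> levels [7 4 5]
Step 5: flows [0->2,2->1] -> levels [6 5 5]
Step 6: flows [0->2,1=2] -> levels [5 5 6]
Step 7: flows [2->0,2->1] -> levels [6 6 4]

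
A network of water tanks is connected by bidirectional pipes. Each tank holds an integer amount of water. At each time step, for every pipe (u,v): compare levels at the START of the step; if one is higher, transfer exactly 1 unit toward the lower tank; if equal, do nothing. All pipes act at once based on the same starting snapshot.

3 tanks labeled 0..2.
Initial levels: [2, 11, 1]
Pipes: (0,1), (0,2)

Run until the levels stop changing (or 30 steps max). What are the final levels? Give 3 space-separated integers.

Step 1: flows [1->0,0->2] -> levels [2 10 2]
Step 2: flows [1->0,0=2] -> levels [3 9 2]
Step 3: flows [1->0,0->2] -> levels [3 8 3]
Step 4: flows [1->0,0=2] -> levels [4 7 3]
Step 5: flows [1->0,0->2] -> levels [4 6 4]
Step 6: flows [1->0,0=2] -> levels [5 5 4]
Step 7: flows [0=1,0->2] -> levels [4 5 5]
Step 8: flows [1->0,2->0] -> levels [6 4 4]
Step 9: flows [0->1,0->2] -> levels [4 5 5]
  -> period-2 cycle: step 9 state = step 7 state; never stabilizes
  -> state at step 30: (30-7) mod 2 = 1, same as step 8 -> [6 4 4]

Answer: 6 4 4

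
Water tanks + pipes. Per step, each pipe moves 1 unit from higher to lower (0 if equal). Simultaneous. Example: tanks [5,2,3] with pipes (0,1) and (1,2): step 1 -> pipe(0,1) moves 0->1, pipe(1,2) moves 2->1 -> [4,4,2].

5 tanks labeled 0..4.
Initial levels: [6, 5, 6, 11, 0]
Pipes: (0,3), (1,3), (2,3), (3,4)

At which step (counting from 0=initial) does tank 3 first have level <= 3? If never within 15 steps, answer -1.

Answer: 4

Derivation:
Step 1: flows [3->0,3->1,3->2,3->4] -> levels [7 6 7 7 1]
Step 2: flows [0=3,3->1,2=3,3->4] -> levels [7 7 7 5 2]
Step 3: flows [0->3,1->3,2->3,3->4] -> levels [6 6 6 7 3]
Step 4: flows [3->0,3->1,3->2,3->4] -> levels [7 7 7 3 4]
Tank 3 first reaches <=3 at step 4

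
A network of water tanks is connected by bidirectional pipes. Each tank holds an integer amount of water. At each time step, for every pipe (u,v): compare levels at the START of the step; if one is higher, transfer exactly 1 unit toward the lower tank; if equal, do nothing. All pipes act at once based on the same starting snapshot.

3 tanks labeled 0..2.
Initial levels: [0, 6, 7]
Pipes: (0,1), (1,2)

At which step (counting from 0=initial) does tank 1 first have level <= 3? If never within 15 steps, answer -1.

Step 1: flows [1->0,2->1] -> levels [1 6 6]
Step 2: flows [1->0,1=2] -> levels [2 5 6]
Step 3: flows [1->0,2->1] -> levels [3 5 5]
Step 4: flows [1->0,1=2] -> levels [4 4 5]
Step 5: flows [0=1,2->1] -> levels [4 5 4]
Step 6: flows [1->0,1->2] -> levels [5 3 5]
Tank 1 first reaches <=3 at step 6

Answer: 6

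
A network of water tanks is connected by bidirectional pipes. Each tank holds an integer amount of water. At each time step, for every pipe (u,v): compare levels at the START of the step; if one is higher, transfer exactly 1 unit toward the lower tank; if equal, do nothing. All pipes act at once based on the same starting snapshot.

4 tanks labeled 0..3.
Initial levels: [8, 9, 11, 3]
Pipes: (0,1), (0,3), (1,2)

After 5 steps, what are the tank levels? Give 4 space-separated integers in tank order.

Step 1: flows [1->0,0->3,2->1] -> levels [8 9 10 4]
Step 2: flows [1->0,0->3,2->1] -> levels [8 9 9 5]
Step 3: flows [1->0,0->3,1=2] -> levels [8 8 9 6]
Step 4: flows [0=1,0->3,2->1] -> levels [7 9 8 7]
Step 5: flows [1->0,0=3,1->2] -> levels [8 7 9 7]

Answer: 8 7 9 7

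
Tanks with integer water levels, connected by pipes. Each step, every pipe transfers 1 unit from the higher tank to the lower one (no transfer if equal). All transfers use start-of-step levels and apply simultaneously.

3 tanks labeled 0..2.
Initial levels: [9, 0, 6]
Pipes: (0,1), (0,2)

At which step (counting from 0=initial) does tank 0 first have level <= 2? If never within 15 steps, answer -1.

Answer: -1

Derivation:
Step 1: flows [0->1,0->2] -> levels [7 1 7]
Step 2: flows [0->1,0=2] -> levels [6 2 7]
Step 3: flows [0->1,2->0] -> levels [6 3 6]
Step 4: flows [0->1,0=2] -> levels [5 4 6]
Step 5: flows [0->1,2->0] -> levels [5 5 5]
Step 6: flows [0=1,0=2] -> levels [5 5 5]
  -> stable; tank 0 stays at 5 > 2
Tank 0 never reaches <=2 within 15 steps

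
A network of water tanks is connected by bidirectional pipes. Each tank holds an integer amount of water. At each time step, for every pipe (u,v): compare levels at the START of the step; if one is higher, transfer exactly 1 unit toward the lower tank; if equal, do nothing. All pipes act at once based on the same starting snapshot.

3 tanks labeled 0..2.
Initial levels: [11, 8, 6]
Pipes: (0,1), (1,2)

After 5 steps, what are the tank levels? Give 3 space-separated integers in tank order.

Step 1: flows [0->1,1->2] -> levels [10 8 7]
Step 2: flows [0->1,1->2] -> levels [9 8 8]
Step 3: flows [0->1,1=2] -> levels [8 9 8]
Step 4: flows [1->0,1->2] -> levels [9 7 9]
Step 5: flows [0->1,2->1] -> levels [8 9 8]

Answer: 8 9 8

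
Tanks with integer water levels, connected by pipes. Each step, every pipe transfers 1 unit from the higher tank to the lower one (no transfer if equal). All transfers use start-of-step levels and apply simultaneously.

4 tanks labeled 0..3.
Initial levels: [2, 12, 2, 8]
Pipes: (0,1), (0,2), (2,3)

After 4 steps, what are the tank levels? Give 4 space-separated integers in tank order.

Step 1: flows [1->0,0=2,3->2] -> levels [3 11 3 7]
Step 2: flows [1->0,0=2,3->2] -> levels [4 10 4 6]
Step 3: flows [1->0,0=2,3->2] -> levels [5 9 5 5]
Step 4: flows [1->0,0=2,2=3] -> levels [6 8 5 5]

Answer: 6 8 5 5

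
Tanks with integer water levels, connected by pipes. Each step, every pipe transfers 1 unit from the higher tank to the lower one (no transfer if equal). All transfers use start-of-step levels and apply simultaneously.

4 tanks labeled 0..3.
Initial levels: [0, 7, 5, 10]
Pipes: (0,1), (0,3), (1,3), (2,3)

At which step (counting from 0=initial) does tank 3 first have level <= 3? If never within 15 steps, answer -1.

Answer: -1

Derivation:
Step 1: flows [1->0,3->0,3->1,3->2] -> levels [2 7 6 7]
Step 2: flows [1->0,3->0,1=3,3->2] -> levels [4 6 7 5]
Step 3: flows [1->0,3->0,1->3,2->3] -> levels [6 4 6 6]
Step 4: flows [0->1,0=3,3->1,2=3] -> levels [5 6 6 5]
Step 5: flows [1->0,0=3,1->3,2->3] -> levels [6 4 5 7]
Step 6: flows [0->1,3->0,3->1,3->2] -> levels [6 6 6 4]
Step 7: flows [0=1,0->3,1->3,2->3] -> levels [5 5 5 7]
Step 8: flows [0=1,3->0,3->1,3->2] -> levels [6 6 6 4]
  -> period-2 cycle (repeats step 6); tank 3 never drops to <=3
Tank 3 never reaches <=3 within 15 steps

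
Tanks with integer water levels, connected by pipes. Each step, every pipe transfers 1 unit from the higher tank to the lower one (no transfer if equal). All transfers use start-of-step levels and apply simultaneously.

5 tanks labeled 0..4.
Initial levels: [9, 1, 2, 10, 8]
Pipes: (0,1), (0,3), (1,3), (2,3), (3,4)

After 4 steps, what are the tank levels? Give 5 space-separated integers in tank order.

Step 1: flows [0->1,3->0,3->1,3->2,3->4] -> levels [9 3 3 6 9]
Step 2: flows [0->1,0->3,3->1,3->2,4->3] -> levels [7 5 4 6 8]
Step 3: flows [0->1,0->3,3->1,3->2,4->3] -> levels [5 7 5 6 7]
Step 4: flows [1->0,3->0,1->3,3->2,4->3] -> levels [7 5 6 6 6]

Answer: 7 5 6 6 6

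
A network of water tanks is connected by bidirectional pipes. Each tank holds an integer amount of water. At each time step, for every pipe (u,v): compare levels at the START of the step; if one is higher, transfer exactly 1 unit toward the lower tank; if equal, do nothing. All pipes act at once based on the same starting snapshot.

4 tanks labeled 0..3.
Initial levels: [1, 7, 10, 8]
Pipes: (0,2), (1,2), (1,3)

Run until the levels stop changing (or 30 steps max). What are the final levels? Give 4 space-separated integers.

Step 1: flows [2->0,2->1,3->1] -> levels [2 9 8 7]
Step 2: flows [2->0,1->2,1->3] -> levels [3 7 8 8]
Step 3: flows [2->0,2->1,3->1] -> levels [4 9 6 7]
Step 4: flows [2->0,1->2,1->3] -> levels [5 7 6 8]
Step 5: flows [2->0,1->2,3->1] -> levels [6 7 6 7]
Step 6: flows [0=2,1->2,1=3] -> levels [6 6 7 7]
Step 7: flows [2->0,2->1,3->1] -> levels [7 8 5 6]
Step 8: flows [0->2,1->2,1->3] -> levels [6 6 7 7]
  -> period-2 cycle: step 8 state = step 6 state; never stabilizes
  -> state at step 30: (30-6) mod 2 = 0, same as step 6 -> [6 6 7 7]

Answer: 6 6 7 7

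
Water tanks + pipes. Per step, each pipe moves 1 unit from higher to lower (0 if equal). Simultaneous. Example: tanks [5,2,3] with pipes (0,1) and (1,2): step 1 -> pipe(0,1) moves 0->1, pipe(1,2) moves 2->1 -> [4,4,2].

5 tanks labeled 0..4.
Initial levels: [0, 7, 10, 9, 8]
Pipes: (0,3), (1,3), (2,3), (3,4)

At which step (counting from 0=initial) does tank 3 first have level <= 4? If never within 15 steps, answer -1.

Step 1: flows [3->0,3->1,2->3,3->4] -> levels [1 8 9 7 9]
Step 2: flows [3->0,1->3,2->3,4->3] -> levels [2 7 8 9 8]
Step 3: flows [3->0,3->1,3->2,3->4] -> levels [3 8 9 5 9]
Step 4: flows [3->0,1->3,2->3,4->3] -> levels [4 7 8 7 8]
Step 5: flows [3->0,1=3,2->3,4->3] -> levels [5 7 7 8 7]
Step 6: flows [3->0,3->1,3->2,3->4] -> levels [6 8 8 4 8]
Tank 3 first reaches <=4 at step 6

Answer: 6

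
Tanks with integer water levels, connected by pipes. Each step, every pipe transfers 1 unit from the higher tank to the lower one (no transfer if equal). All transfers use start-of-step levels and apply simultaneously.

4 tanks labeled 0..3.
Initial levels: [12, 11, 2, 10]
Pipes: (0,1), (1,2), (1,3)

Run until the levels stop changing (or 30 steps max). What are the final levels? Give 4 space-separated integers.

Step 1: flows [0->1,1->2,1->3] -> levels [11 10 3 11]
Step 2: flows [0->1,1->2,3->1] -> levels [10 11 4 10]
Step 3: flows [1->0,1->2,1->3] -> levels [11 8 5 11]
Step 4: flows [0->1,1->2,3->1] -> levels [10 9 6 10]
Step 5: flows [0->1,1->2,3->1] -> levels [9 10 7 9]
Step 6: flows [1->0,1->2,1->3] -> levels [10 7 8 10]
Step 7: flows [0->1,2->1,3->1] -> levels [9 10 7 9]
  -> period-2 cycle: step 7 state = step 5 state; never stabilizes
  -> state at step 30: (30-5) mod 2 = 1, same as step 6 -> [10 7 8 10]

Answer: 10 7 8 10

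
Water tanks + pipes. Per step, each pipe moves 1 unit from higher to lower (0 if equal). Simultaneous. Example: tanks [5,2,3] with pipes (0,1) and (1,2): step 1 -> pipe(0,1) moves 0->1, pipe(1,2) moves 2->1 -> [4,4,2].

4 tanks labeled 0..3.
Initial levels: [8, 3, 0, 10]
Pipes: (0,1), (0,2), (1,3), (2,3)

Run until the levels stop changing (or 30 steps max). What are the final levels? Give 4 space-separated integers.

Answer: 5 6 6 4

Derivation:
Step 1: flows [0->1,0->2,3->1,3->2] -> levels [6 5 2 8]
Step 2: flows [0->1,0->2,3->1,3->2] -> levels [4 7 4 6]
Step 3: flows [1->0,0=2,1->3,3->2] -> levels [5 5 5 6]
Step 4: flows [0=1,0=2,3->1,3->2] -> levels [5 6 6 4]
Step 5: flows [1->0,2->0,1->3,2->3] -> levels [7 4 4 6]
Step 6: flows [0->1,0->2,3->1,3->2] -> levels [5 6 6 4]
  -> period-2 cycle: step 6 state = step 4 state; never stabilizes
  -> state at step 30: (30-4) mod 2 = 0, same as step 4 -> [5 6 6 4]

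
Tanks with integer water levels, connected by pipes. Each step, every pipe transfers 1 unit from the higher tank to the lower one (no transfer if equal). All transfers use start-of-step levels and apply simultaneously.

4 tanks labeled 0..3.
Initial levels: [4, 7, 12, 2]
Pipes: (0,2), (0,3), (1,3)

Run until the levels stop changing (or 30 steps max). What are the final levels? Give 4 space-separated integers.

Answer: 6 5 7 7

Derivation:
Step 1: flows [2->0,0->3,1->3] -> levels [4 6 11 4]
Step 2: flows [2->0,0=3,1->3] -> levels [5 5 10 5]
Step 3: flows [2->0,0=3,1=3] -> levels [6 5 9 5]
Step 4: flows [2->0,0->3,1=3] -> levels [6 5 8 6]
Step 5: flows [2->0,0=3,3->1] -> levels [7 6 7 5]
Step 6: flows [0=2,0->3,1->3] -> levels [6 5 7 7]
Step 7: flows [2->0,3->0,3->1] -> levels [8 6 6 5]
Step 8: flows [0->2,0->3,1->3] -> levels [6 5 7 7]
  -> period-2 cycle: step 8 state = step 6 state; never stabilizes
  -> state at step 30: (30-6) mod 2 = 0, same as step 6 -> [6 5 7 7]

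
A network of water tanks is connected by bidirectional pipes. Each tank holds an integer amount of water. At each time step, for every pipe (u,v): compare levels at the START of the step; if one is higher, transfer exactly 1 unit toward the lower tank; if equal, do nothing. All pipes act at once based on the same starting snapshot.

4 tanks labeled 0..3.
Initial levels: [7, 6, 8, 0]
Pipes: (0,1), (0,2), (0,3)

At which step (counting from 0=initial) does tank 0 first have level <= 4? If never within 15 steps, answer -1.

Step 1: flows [0->1,2->0,0->3] -> levels [6 7 7 1]
Step 2: flows [1->0,2->0,0->3] -> levels [7 6 6 2]
Step 3: flows [0->1,0->2,0->3] -> levels [4 7 7 3]
Tank 0 first reaches <=4 at step 3

Answer: 3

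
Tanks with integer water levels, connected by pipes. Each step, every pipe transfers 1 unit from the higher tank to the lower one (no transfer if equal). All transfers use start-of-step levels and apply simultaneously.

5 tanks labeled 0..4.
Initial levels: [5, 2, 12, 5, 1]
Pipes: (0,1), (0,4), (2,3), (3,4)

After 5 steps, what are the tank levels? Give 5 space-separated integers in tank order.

Step 1: flows [0->1,0->4,2->3,3->4] -> levels [3 3 11 5 3]
Step 2: flows [0=1,0=4,2->3,3->4] -> levels [3 3 10 5 4]
Step 3: flows [0=1,4->0,2->3,3->4] -> levels [4 3 9 5 4]
Step 4: flows [0->1,0=4,2->3,3->4] -> levels [3 4 8 5 5]
Step 5: flows [1->0,4->0,2->3,3=4] -> levels [5 3 7 6 4]

Answer: 5 3 7 6 4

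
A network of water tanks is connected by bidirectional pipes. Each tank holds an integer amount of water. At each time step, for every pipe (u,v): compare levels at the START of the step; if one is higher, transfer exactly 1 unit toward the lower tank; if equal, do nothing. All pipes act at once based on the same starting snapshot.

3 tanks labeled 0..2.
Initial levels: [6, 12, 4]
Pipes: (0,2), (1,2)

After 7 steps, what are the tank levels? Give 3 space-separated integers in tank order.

Answer: 7 7 8

Derivation:
Step 1: flows [0->2,1->2] -> levels [5 11 6]
Step 2: flows [2->0,1->2] -> levels [6 10 6]
Step 3: flows [0=2,1->2] -> levels [6 9 7]
Step 4: flows [2->0,1->2] -> levels [7 8 7]
Step 5: flows [0=2,1->2] -> levels [7 7 8]
Step 6: flows [2->0,2->1] -> levels [8 8 6]
Step 7: flows [0->2,1->2] -> levels [7 7 8]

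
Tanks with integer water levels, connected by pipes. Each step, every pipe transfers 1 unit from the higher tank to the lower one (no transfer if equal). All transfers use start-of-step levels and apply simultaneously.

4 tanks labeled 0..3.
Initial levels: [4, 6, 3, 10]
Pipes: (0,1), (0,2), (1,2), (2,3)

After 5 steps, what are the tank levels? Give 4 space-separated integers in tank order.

Step 1: flows [1->0,0->2,1->2,3->2] -> levels [4 4 6 9]
Step 2: flows [0=1,2->0,2->1,3->2] -> levels [5 5 5 8]
Step 3: flows [0=1,0=2,1=2,3->2] -> levels [5 5 6 7]
Step 4: flows [0=1,2->0,2->1,3->2] -> levels [6 6 5 6]
Step 5: flows [0=1,0->2,1->2,3->2] -> levels [5 5 8 5]

Answer: 5 5 8 5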